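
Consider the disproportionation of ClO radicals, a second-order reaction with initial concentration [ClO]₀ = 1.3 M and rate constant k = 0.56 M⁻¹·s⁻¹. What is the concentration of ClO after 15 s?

0.1091 M

Step 1: For a second-order reaction: 1/[ClO] = 1/[ClO]₀ + kt
Step 2: 1/[ClO] = 1/1.3 + 0.56 × 15
Step 3: 1/[ClO] = 0.7692 + 8.4 = 9.169
Step 4: [ClO] = 1/9.169 = 0.1091 M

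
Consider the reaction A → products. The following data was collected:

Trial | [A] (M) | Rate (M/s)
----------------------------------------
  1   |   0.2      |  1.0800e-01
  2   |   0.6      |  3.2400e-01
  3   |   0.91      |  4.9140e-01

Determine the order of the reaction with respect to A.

first order (1)

Step 1: Compare trials to find order n where rate₂/rate₁ = ([A]₂/[A]₁)^n
Step 2: rate₂/rate₁ = 3.2400e-01/1.0800e-01 = 3
Step 3: [A]₂/[A]₁ = 0.6/0.2 = 3
Step 4: n = ln(3)/ln(3) = 1.00 ≈ 1
Step 5: The reaction is first order in A.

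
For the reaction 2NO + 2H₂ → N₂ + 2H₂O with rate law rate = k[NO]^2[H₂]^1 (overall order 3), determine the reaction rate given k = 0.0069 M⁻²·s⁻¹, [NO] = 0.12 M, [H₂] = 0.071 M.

7.055e-06 M/s

Step 1: The rate law is rate = k[NO]^2[H₂]^1, overall order = 2+1 = 3
Step 2: Substitute values: rate = 0.0069 × (0.12)^2 × (0.071)^1
Step 3: rate = 0.0069 × 0.0144 × 0.071 = 7.05456e-06 M/s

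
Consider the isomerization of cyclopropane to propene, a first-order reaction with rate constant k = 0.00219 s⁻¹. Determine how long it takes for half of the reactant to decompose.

316.5 s

Step 1: For a first-order reaction, t₁/₂ = ln(2)/k
Step 2: t₁/₂ = ln(2)/0.00219
Step 3: t₁/₂ = 0.6931/0.00219 = 316.5 s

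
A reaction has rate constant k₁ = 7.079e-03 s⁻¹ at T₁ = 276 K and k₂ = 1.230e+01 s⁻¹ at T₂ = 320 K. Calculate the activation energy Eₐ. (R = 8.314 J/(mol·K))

124.5 kJ/mol

Step 1: Use the two-temperature Arrhenius form: ln(k₂/k₁) = -Eₐ/R × (1/T₂ - 1/T₁)
Step 2: ln(k₂/k₁) = ln(1.230e+01/7.079e-03) = ln(1737.53) = 7.46022
Step 3: 1/T₂ - 1/T₁ = 1/320 - 1/276 = -4.981884e-04 K⁻¹
Step 4: Eₐ = -R × ln(k₂/k₁) / (1/T₂ - 1/T₁) = -8.314 × 7.46022 / -4.981884e-04
Step 5: Eₐ = 1.2450e+05 J/mol = 124.5 kJ/mol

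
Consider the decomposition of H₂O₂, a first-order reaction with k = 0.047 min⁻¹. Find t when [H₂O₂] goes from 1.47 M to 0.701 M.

15.76 min

Step 1: For first-order: t = ln([H₂O₂]₀/[H₂O₂])/k
Step 2: t = ln(1.47/0.701)/0.047
Step 3: t = ln(2.097)/0.047
Step 4: t = 0.7405/0.047 = 15.76 min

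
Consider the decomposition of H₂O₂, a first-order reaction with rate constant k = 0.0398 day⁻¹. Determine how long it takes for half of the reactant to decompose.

17.42 day

Step 1: For a first-order reaction, t₁/₂ = ln(2)/k
Step 2: t₁/₂ = ln(2)/0.0398
Step 3: t₁/₂ = 0.6931/0.0398 = 17.42 day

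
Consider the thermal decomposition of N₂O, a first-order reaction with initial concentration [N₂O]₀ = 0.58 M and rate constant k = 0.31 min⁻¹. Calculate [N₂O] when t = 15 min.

0.005546 M

Step 1: For a first-order reaction: [N₂O] = [N₂O]₀ × e^(-kt)
Step 2: [N₂O] = 0.58 × e^(-0.31 × 15)
Step 3: [N₂O] = 0.58 × e^(-4.65)
Step 4: [N₂O] = 0.58 × 0.0095616 = 0.005546 M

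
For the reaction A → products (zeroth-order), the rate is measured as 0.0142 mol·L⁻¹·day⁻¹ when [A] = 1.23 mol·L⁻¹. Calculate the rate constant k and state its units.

0.0142 mol·L⁻¹·day⁻¹

Step 1: For a zeroth-order reaction, rate = k (independent of concentration).
Step 2: k = rate = 0.0142 mol·L⁻¹·day⁻¹.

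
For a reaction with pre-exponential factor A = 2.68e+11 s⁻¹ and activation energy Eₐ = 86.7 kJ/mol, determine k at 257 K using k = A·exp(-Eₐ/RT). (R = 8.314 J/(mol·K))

6.40e-07 s⁻¹

Step 1: Use the Arrhenius equation: k = A × exp(-Eₐ/RT)
Step 2: Convert Eₐ to J/mol: 86.7 kJ/mol = 86700 J/mol
Step 3: Calculate the exponent: -Eₐ/(RT) = -86700/(8.314 × 257) = -40.57663
Step 4: k = 2.68e+11 × exp(-40.57663)
Step 5: k = 2.68e+11 × 2.38668e-18 = 6.3963e-07 s⁻¹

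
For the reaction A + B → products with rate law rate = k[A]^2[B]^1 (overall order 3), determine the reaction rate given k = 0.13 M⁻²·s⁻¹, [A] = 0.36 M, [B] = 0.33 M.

0.00556 M/s

Step 1: The rate law is rate = k[A]^2[B]^1, overall order = 2+1 = 3
Step 2: Substitute values: rate = 0.13 × (0.36)^2 × (0.33)^1
Step 3: rate = 0.13 × 0.1296 × 0.33 = 0.00555984 M/s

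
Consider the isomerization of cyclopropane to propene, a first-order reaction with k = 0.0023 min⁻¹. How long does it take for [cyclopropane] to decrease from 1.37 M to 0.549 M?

397.6 min

Step 1: For first-order: t = ln([cyclopropane]₀/[cyclopropane])/k
Step 2: t = ln(1.37/0.549)/0.0023
Step 3: t = ln(2.495)/0.0023
Step 4: t = 0.9145/0.0023 = 397.6 min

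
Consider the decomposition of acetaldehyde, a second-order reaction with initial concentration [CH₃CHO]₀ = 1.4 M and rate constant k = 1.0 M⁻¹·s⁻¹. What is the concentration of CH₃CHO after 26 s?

0.03743 M

Step 1: For a second-order reaction: 1/[CH₃CHO] = 1/[CH₃CHO]₀ + kt
Step 2: 1/[CH₃CHO] = 1/1.4 + 1.0 × 26
Step 3: 1/[CH₃CHO] = 0.7143 + 26 = 26.71
Step 4: [CH₃CHO] = 1/26.71 = 0.03743 M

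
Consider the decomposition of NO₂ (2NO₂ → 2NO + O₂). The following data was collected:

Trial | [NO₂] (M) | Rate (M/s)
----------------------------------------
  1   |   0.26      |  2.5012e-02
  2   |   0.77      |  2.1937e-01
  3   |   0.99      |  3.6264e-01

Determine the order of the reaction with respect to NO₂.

second order (2)

Step 1: Compare trials to find order n where rate₂/rate₁ = ([NO₂]₂/[NO₂]₁)^n
Step 2: rate₂/rate₁ = 2.1937e-01/2.5012e-02 = 8.771
Step 3: [NO₂]₂/[NO₂]₁ = 0.77/0.26 = 2.962
Step 4: n = ln(8.771)/ln(2.962) = 2.00 ≈ 2
Step 5: The reaction is second order in NO₂.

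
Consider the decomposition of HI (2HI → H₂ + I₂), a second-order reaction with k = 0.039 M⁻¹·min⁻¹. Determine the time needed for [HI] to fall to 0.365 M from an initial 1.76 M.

55.68 min

Step 1: For second-order: t = (1/[HI] - 1/[HI]₀)/k
Step 2: t = (1/0.365 - 1/1.76)/0.039
Step 3: t = (2.74 - 0.5682)/0.039
Step 4: t = 2.172/0.039 = 55.68 min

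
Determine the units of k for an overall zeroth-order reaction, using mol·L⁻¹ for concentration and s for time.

mol·L⁻¹·s⁻¹

Step 1: For overall order n, rate = k × (concentration)^n.
Step 2: Rate has units mol·L⁻¹·s⁻¹; concentration term has units (mol·L⁻¹)^0.
Step 3: k = rate / (concentration)^n, so units of k = (mol·L⁻¹)^(1-0)·s⁻¹ = mol·L⁻¹·s⁻¹.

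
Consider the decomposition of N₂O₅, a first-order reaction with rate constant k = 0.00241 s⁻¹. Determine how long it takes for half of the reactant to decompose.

287.6 s

Step 1: For a first-order reaction, t₁/₂ = ln(2)/k
Step 2: t₁/₂ = ln(2)/0.00241
Step 3: t₁/₂ = 0.6931/0.00241 = 287.6 s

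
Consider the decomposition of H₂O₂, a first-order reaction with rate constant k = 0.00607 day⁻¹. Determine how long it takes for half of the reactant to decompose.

114.2 day

Step 1: For a first-order reaction, t₁/₂ = ln(2)/k
Step 2: t₁/₂ = ln(2)/0.00607
Step 3: t₁/₂ = 0.6931/0.00607 = 114.2 day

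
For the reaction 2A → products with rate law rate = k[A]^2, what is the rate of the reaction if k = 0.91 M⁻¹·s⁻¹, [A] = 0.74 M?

0.4983 M/s

Step 1: Identify the rate law: rate = k[A]^2
Step 2: Substitute values: rate = 0.91 × (0.74)^2
Step 3: Calculate: rate = 0.91 × 0.5476 = 0.498316 M/s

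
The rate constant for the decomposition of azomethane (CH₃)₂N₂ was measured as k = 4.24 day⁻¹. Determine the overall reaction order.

first order (1)

Step 1: The units of k for an nth-order reaction are (concentration)^(1-n)·(time)⁻¹.
Step 2: Here k has units day⁻¹, so the concentration exponent is 0.
Step 3: 1 - n = 0 ⇒ n = 1. The reaction is first order.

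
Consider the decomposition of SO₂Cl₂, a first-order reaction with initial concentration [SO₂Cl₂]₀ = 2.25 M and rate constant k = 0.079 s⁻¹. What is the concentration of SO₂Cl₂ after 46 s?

0.05942 M

Step 1: For a first-order reaction: [SO₂Cl₂] = [SO₂Cl₂]₀ × e^(-kt)
Step 2: [SO₂Cl₂] = 2.25 × e^(-0.079 × 46)
Step 3: [SO₂Cl₂] = 2.25 × e^(-3.634)
Step 4: [SO₂Cl₂] = 2.25 × 0.0264103 = 0.05942 M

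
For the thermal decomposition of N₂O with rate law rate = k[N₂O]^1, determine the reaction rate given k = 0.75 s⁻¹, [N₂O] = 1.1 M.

0.825 M/s

Step 1: Identify the rate law: rate = k[N₂O]^1
Step 2: Substitute values: rate = 0.75 × (1.1)^1
Step 3: Calculate: rate = 0.75 × 1.1 = 0.825 M/s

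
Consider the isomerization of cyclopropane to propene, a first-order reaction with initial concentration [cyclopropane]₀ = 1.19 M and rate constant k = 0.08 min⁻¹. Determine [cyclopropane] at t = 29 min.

0.1169 M

Step 1: For a first-order reaction: [cyclopropane] = [cyclopropane]₀ × e^(-kt)
Step 2: [cyclopropane] = 1.19 × e^(-0.08 × 29)
Step 3: [cyclopropane] = 1.19 × e^(-2.32)
Step 4: [cyclopropane] = 1.19 × 0.0982736 = 0.1169 M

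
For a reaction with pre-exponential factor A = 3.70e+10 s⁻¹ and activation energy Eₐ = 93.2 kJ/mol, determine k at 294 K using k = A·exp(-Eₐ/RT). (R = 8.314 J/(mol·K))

1.02e-06 s⁻¹

Step 1: Use the Arrhenius equation: k = A × exp(-Eₐ/RT)
Step 2: Convert Eₐ to J/mol: 93.2 kJ/mol = 93200 J/mol
Step 3: Calculate the exponent: -Eₐ/(RT) = -93200/(8.314 × 294) = -38.12928
Step 4: k = 3.70e+10 × exp(-38.12928)
Step 5: k = 3.70e+10 × 2.75844e-17 = 1.0206e-06 s⁻¹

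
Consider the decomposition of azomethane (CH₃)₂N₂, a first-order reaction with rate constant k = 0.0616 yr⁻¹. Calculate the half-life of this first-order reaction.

11.25 yr

Step 1: For a first-order reaction, t₁/₂ = ln(2)/k
Step 2: t₁/₂ = ln(2)/0.0616
Step 3: t₁/₂ = 0.6931/0.0616 = 11.25 yr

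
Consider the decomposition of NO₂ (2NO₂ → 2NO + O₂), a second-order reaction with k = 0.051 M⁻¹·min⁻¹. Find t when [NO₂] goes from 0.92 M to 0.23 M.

63.94 min

Step 1: For second-order: t = (1/[NO₂] - 1/[NO₂]₀)/k
Step 2: t = (1/0.23 - 1/0.92)/0.051
Step 3: t = (4.348 - 1.087)/0.051
Step 4: t = 3.261/0.051 = 63.94 min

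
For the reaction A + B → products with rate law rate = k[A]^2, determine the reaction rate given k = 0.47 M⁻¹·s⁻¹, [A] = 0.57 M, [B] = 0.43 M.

0.1527 M/s

Step 1: The rate law is rate = k[A]^2
Step 2: Note that the rate does not depend on [B] (zero order in B).
Step 3: rate = 0.47 × (0.57)^2 = 0.152703 M/s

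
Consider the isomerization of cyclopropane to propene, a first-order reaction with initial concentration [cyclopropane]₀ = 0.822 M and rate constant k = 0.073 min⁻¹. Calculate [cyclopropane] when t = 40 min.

0.04433 M

Step 1: For a first-order reaction: [cyclopropane] = [cyclopropane]₀ × e^(-kt)
Step 2: [cyclopropane] = 0.822 × e^(-0.073 × 40)
Step 3: [cyclopropane] = 0.822 × e^(-2.92)
Step 4: [cyclopropane] = 0.822 × 0.0539337 = 0.04433 M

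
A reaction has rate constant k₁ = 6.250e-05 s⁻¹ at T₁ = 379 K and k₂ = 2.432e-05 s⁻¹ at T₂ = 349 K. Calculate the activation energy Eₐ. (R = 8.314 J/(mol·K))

34.6 kJ/mol

Step 1: Use the two-temperature Arrhenius form: ln(k₂/k₁) = -Eₐ/R × (1/T₂ - 1/T₁)
Step 2: ln(k₂/k₁) = ln(2.432e-05/6.250e-05) = ln(0.38912) = -0.943867
Step 3: 1/T₂ - 1/T₁ = 1/349 - 1/379 = 2.268071e-04 K⁻¹
Step 4: Eₐ = -R × ln(k₂/k₁) / (1/T₂ - 1/T₁) = -8.314 × -0.943867 / 2.268071e-04
Step 5: Eₐ = 3.4599e+04 J/mol = 34.6 kJ/mol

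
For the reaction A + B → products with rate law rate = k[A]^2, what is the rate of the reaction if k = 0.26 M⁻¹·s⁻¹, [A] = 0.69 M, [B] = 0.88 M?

0.1238 M/s

Step 1: The rate law is rate = k[A]^2
Step 2: Note that the rate does not depend on [B] (zero order in B).
Step 3: rate = 0.26 × (0.69)^2 = 0.123786 M/s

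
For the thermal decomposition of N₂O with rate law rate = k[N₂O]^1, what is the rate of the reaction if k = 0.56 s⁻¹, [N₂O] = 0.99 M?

0.5544 M/s

Step 1: Identify the rate law: rate = k[N₂O]^1
Step 2: Substitute values: rate = 0.56 × (0.99)^1
Step 3: Calculate: rate = 0.56 × 0.99 = 0.5544 M/s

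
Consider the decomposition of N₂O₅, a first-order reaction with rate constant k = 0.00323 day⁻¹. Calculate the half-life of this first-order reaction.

214.6 day

Step 1: For a first-order reaction, t₁/₂ = ln(2)/k
Step 2: t₁/₂ = ln(2)/0.00323
Step 3: t₁/₂ = 0.6931/0.00323 = 214.6 day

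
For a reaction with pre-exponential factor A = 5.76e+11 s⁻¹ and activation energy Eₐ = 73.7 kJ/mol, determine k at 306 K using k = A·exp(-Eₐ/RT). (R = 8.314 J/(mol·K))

1.51e-01 s⁻¹

Step 1: Use the Arrhenius equation: k = A × exp(-Eₐ/RT)
Step 2: Convert Eₐ to J/mol: 73.7 kJ/mol = 73700 J/mol
Step 3: Calculate the exponent: -Eₐ/(RT) = -73700/(8.314 × 306) = -28.96917
Step 4: k = 5.76e+11 × exp(-28.96917)
Step 5: k = 5.76e+11 × 2.62331e-13 = 1.5110e-01 s⁻¹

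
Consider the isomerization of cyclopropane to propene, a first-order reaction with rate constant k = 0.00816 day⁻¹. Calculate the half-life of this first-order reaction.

84.94 day

Step 1: For a first-order reaction, t₁/₂ = ln(2)/k
Step 2: t₁/₂ = ln(2)/0.00816
Step 3: t₁/₂ = 0.6931/0.00816 = 84.94 day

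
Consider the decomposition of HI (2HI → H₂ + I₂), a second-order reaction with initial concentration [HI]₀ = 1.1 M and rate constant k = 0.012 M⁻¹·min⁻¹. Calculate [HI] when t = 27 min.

0.811 M

Step 1: For a second-order reaction: 1/[HI] = 1/[HI]₀ + kt
Step 2: 1/[HI] = 1/1.1 + 0.012 × 27
Step 3: 1/[HI] = 0.9091 + 0.324 = 1.233
Step 4: [HI] = 1/1.233 = 0.811 M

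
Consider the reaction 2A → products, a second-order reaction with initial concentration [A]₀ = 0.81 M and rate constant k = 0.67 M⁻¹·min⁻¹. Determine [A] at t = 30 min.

0.04687 M

Step 1: For a second-order reaction: 1/[A] = 1/[A]₀ + kt
Step 2: 1/[A] = 1/0.81 + 0.67 × 30
Step 3: 1/[A] = 1.235 + 20.1 = 21.33
Step 4: [A] = 1/21.33 = 0.04687 M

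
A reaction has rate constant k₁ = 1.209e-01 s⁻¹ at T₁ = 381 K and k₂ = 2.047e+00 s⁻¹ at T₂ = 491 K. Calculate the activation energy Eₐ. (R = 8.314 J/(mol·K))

40.0 kJ/mol

Step 1: Use the two-temperature Arrhenius form: ln(k₂/k₁) = -Eₐ/R × (1/T₂ - 1/T₁)
Step 2: ln(k₂/k₁) = ln(2.047e+00/1.209e-01) = ln(16.9313) = 2.82917
Step 3: 1/T₂ - 1/T₁ = 1/491 - 1/381 = -5.880120e-04 K⁻¹
Step 4: Eₐ = -R × ln(k₂/k₁) / (1/T₂ - 1/T₁) = -8.314 × 2.82917 / -5.880120e-04
Step 5: Eₐ = 4.0002e+04 J/mol = 40.0 kJ/mol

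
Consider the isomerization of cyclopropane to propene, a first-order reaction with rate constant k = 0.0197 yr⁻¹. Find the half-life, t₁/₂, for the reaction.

35.19 yr

Step 1: For a first-order reaction, t₁/₂ = ln(2)/k
Step 2: t₁/₂ = ln(2)/0.0197
Step 3: t₁/₂ = 0.6931/0.0197 = 35.19 yr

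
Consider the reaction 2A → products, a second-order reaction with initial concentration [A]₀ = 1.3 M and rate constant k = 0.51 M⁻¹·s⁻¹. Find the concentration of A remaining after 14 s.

0.1264 M

Step 1: For a second-order reaction: 1/[A] = 1/[A]₀ + kt
Step 2: 1/[A] = 1/1.3 + 0.51 × 14
Step 3: 1/[A] = 0.7692 + 7.14 = 7.909
Step 4: [A] = 1/7.909 = 0.1264 M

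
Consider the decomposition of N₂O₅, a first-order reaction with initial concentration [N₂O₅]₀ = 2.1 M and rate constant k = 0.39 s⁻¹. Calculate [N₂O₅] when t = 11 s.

0.02878 M

Step 1: For a first-order reaction: [N₂O₅] = [N₂O₅]₀ × e^(-kt)
Step 2: [N₂O₅] = 2.1 × e^(-0.39 × 11)
Step 3: [N₂O₅] = 2.1 × e^(-4.29)
Step 4: [N₂O₅] = 2.1 × 0.0137049 = 0.02878 M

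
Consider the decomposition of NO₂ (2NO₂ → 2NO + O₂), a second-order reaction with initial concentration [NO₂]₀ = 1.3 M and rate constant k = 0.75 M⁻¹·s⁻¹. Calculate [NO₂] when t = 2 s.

0.4407 M

Step 1: For a second-order reaction: 1/[NO₂] = 1/[NO₂]₀ + kt
Step 2: 1/[NO₂] = 1/1.3 + 0.75 × 2
Step 3: 1/[NO₂] = 0.7692 + 1.5 = 2.269
Step 4: [NO₂] = 1/2.269 = 0.4407 M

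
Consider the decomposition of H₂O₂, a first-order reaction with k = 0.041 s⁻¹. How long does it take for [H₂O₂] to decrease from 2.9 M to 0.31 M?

54.53 s

Step 1: For first-order: t = ln([H₂O₂]₀/[H₂O₂])/k
Step 2: t = ln(2.9/0.31)/0.041
Step 3: t = ln(9.355)/0.041
Step 4: t = 2.236/0.041 = 54.53 s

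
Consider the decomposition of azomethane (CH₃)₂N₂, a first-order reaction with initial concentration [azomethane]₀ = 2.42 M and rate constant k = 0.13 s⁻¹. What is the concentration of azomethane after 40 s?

0.01335 M

Step 1: For a first-order reaction: [azomethane] = [azomethane]₀ × e^(-kt)
Step 2: [azomethane] = 2.42 × e^(-0.13 × 40)
Step 3: [azomethane] = 2.42 × e^(-5.2)
Step 4: [azomethane] = 2.42 × 0.00551656 = 0.01335 M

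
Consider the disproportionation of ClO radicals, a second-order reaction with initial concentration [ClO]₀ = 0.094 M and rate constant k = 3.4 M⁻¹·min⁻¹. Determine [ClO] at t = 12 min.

0.01944 M

Step 1: For a second-order reaction: 1/[ClO] = 1/[ClO]₀ + kt
Step 2: 1/[ClO] = 1/0.094 + 3.4 × 12
Step 3: 1/[ClO] = 10.64 + 40.8 = 51.44
Step 4: [ClO] = 1/51.44 = 0.01944 M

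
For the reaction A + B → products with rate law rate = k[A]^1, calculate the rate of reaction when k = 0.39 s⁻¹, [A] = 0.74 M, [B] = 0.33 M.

0.2886 M/s

Step 1: The rate law is rate = k[A]^1
Step 2: Note that the rate does not depend on [B] (zero order in B).
Step 3: rate = 0.39 × (0.74)^1 = 0.2886 M/s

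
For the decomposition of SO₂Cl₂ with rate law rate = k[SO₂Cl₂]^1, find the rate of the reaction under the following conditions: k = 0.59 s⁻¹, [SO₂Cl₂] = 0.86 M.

0.5074 M/s

Step 1: Identify the rate law: rate = k[SO₂Cl₂]^1
Step 2: Substitute values: rate = 0.59 × (0.86)^1
Step 3: Calculate: rate = 0.59 × 0.86 = 0.5074 M/s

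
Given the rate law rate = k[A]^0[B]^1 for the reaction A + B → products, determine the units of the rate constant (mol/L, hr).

hr⁻¹

Step 1: Overall order = 0 + 1 = 1.
Step 2: rate has units mol/L·hr⁻¹; [A]^0[B]^1 has units (mol/L)^1.
Step 3: k = rate/([A]^0[B]^1), so units of k = (mol/L)^(1-1)·hr⁻¹ = hr⁻¹.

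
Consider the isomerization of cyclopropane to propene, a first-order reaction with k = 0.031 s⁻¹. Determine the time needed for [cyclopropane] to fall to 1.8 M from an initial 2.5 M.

10.6 s

Step 1: For first-order: t = ln([cyclopropane]₀/[cyclopropane])/k
Step 2: t = ln(2.5/1.8)/0.031
Step 3: t = ln(1.389)/0.031
Step 4: t = 0.3285/0.031 = 10.6 s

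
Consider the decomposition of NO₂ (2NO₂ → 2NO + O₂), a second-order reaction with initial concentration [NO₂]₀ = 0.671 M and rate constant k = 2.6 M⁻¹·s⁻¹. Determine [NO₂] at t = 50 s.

0.007605 M

Step 1: For a second-order reaction: 1/[NO₂] = 1/[NO₂]₀ + kt
Step 2: 1/[NO₂] = 1/0.671 + 2.6 × 50
Step 3: 1/[NO₂] = 1.49 + 130 = 131.5
Step 4: [NO₂] = 1/131.5 = 0.007605 M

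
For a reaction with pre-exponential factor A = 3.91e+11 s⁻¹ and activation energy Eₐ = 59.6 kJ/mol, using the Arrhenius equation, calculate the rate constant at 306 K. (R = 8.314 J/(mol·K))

2.62e+01 s⁻¹

Step 1: Use the Arrhenius equation: k = A × exp(-Eₐ/RT)
Step 2: Convert Eₐ to J/mol: 59.6 kJ/mol = 59600 J/mol
Step 3: Calculate the exponent: -Eₐ/(RT) = -59600/(8.314 × 306) = -23.42690
Step 4: k = 3.91e+11 × exp(-23.42690)
Step 5: k = 3.91e+11 × 6.69617e-11 = 2.6182e+01 s⁻¹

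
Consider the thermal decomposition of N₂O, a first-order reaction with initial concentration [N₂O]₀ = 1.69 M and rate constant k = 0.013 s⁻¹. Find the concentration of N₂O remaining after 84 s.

0.5671 M

Step 1: For a first-order reaction: [N₂O] = [N₂O]₀ × e^(-kt)
Step 2: [N₂O] = 1.69 × e^(-0.013 × 84)
Step 3: [N₂O] = 1.69 × e^(-1.092)
Step 4: [N₂O] = 1.69 × 0.335545 = 0.5671 M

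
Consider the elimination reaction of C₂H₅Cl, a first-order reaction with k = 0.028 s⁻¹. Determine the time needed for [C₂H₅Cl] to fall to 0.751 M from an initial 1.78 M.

30.82 s

Step 1: For first-order: t = ln([C₂H₅Cl]₀/[C₂H₅Cl])/k
Step 2: t = ln(1.78/0.751)/0.028
Step 3: t = ln(2.37)/0.028
Step 4: t = 0.863/0.028 = 30.82 s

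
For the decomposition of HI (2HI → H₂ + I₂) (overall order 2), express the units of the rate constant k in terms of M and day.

M⁻¹·day⁻¹

Step 1: For overall order n, rate = k × (concentration)^n.
Step 2: Rate has units M·day⁻¹; concentration term has units M^2.
Step 3: k = rate / (concentration)^n, so units of k = M^(1-2)·day⁻¹ = M⁻¹·day⁻¹.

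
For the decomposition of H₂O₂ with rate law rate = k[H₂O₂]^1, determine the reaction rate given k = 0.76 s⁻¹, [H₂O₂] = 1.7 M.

1.292 M/s

Step 1: Identify the rate law: rate = k[H₂O₂]^1
Step 2: Substitute values: rate = 0.76 × (1.7)^1
Step 3: Calculate: rate = 0.76 × 1.7 = 1.292 M/s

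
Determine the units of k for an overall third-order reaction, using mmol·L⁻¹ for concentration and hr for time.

(mmol·L⁻¹)⁻²·hr⁻¹

Step 1: For overall order n, rate = k × (concentration)^n.
Step 2: Rate has units mmol·L⁻¹·hr⁻¹; concentration term has units (mmol·L⁻¹)^3.
Step 3: k = rate / (concentration)^n, so units of k = (mmol·L⁻¹)^(1-3)·hr⁻¹ = (mmol·L⁻¹)⁻²·hr⁻¹.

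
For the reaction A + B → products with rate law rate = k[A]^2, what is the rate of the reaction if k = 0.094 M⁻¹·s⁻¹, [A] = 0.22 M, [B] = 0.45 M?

0.00455 M/s

Step 1: The rate law is rate = k[A]^2
Step 2: Note that the rate does not depend on [B] (zero order in B).
Step 3: rate = 0.094 × (0.22)^2 = 0.0045496 M/s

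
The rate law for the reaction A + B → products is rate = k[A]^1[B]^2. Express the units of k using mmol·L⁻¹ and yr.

(mmol·L⁻¹)⁻²·yr⁻¹

Step 1: Overall order = 1 + 2 = 3.
Step 2: rate has units mmol·L⁻¹·yr⁻¹; [A]^1[B]^2 has units (mmol·L⁻¹)^3.
Step 3: k = rate/([A]^1[B]^2), so units of k = (mmol·L⁻¹)^(1-3)·yr⁻¹ = (mmol·L⁻¹)⁻²·yr⁻¹.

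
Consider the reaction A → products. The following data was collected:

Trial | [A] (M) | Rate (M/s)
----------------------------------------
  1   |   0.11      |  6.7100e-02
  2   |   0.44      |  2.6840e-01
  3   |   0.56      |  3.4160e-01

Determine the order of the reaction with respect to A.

first order (1)

Step 1: Compare trials to find order n where rate₂/rate₁ = ([A]₂/[A]₁)^n
Step 2: rate₂/rate₁ = 2.6840e-01/6.7100e-02 = 4
Step 3: [A]₂/[A]₁ = 0.44/0.11 = 4
Step 4: n = ln(4)/ln(4) = 1.00 ≈ 1
Step 5: The reaction is first order in A.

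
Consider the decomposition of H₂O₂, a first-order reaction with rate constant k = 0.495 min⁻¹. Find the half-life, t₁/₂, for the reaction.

1.4 min

Step 1: For a first-order reaction, t₁/₂ = ln(2)/k
Step 2: t₁/₂ = ln(2)/0.495
Step 3: t₁/₂ = 0.6931/0.495 = 1.4 min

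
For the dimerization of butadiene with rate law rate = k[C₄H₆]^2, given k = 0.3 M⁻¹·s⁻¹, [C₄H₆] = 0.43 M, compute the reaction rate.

0.05547 M/s

Step 1: Identify the rate law: rate = k[C₄H₆]^2
Step 2: Substitute values: rate = 0.3 × (0.43)^2
Step 3: Calculate: rate = 0.3 × 0.1849 = 0.05547 M/s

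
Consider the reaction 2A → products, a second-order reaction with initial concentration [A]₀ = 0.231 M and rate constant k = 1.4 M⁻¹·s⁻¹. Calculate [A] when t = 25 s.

0.02543 M

Step 1: For a second-order reaction: 1/[A] = 1/[A]₀ + kt
Step 2: 1/[A] = 1/0.231 + 1.4 × 25
Step 3: 1/[A] = 4.329 + 35 = 39.33
Step 4: [A] = 1/39.33 = 0.02543 M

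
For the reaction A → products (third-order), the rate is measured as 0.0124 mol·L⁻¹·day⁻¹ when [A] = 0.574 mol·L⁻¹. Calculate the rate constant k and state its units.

0.06557 (mol·L⁻¹)⁻²·day⁻¹

Step 1: rate = k[A]^3, so k = rate / [A]^3.
Step 2: k = 0.0124 / (0.574)^3 = 0.0124 / 0.1891.
Step 3: k = 0.06557 (mol·L⁻¹)⁻²·day⁻¹.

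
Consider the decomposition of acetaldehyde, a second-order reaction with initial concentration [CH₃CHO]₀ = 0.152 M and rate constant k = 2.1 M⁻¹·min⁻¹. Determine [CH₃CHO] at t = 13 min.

0.02952 M

Step 1: For a second-order reaction: 1/[CH₃CHO] = 1/[CH₃CHO]₀ + kt
Step 2: 1/[CH₃CHO] = 1/0.152 + 2.1 × 13
Step 3: 1/[CH₃CHO] = 6.579 + 27.3 = 33.88
Step 4: [CH₃CHO] = 1/33.88 = 0.02952 M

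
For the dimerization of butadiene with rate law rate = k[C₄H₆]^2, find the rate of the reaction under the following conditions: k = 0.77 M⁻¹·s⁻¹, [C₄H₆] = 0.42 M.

0.1358 M/s

Step 1: Identify the rate law: rate = k[C₄H₆]^2
Step 2: Substitute values: rate = 0.77 × (0.42)^2
Step 3: Calculate: rate = 0.77 × 0.1764 = 0.135828 M/s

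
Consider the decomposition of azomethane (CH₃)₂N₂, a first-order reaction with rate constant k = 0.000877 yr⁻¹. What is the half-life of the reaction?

790.4 yr

Step 1: For a first-order reaction, t₁/₂ = ln(2)/k
Step 2: t₁/₂ = ln(2)/0.000877
Step 3: t₁/₂ = 0.6931/0.000877 = 790.4 yr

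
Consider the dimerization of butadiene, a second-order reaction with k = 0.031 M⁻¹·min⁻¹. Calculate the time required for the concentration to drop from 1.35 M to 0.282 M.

90.5 min

Step 1: For second-order: t = (1/[C₄H₆] - 1/[C₄H₆]₀)/k
Step 2: t = (1/0.282 - 1/1.35)/0.031
Step 3: t = (3.546 - 0.7407)/0.031
Step 4: t = 2.805/0.031 = 90.5 min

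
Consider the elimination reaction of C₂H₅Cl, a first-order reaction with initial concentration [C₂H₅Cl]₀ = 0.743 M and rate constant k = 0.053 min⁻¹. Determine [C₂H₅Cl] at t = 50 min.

0.05249 M

Step 1: For a first-order reaction: [C₂H₅Cl] = [C₂H₅Cl]₀ × e^(-kt)
Step 2: [C₂H₅Cl] = 0.743 × e^(-0.053 × 50)
Step 3: [C₂H₅Cl] = 0.743 × e^(-2.65)
Step 4: [C₂H₅Cl] = 0.743 × 0.0706512 = 0.05249 M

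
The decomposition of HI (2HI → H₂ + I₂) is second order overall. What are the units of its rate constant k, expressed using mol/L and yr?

(mol/L)⁻¹·yr⁻¹

Step 1: For overall order n, rate = k × (concentration)^n.
Step 2: Rate has units mol/L·yr⁻¹; concentration term has units (mol/L)^2.
Step 3: k = rate / (concentration)^n, so units of k = (mol/L)^(1-2)·yr⁻¹ = (mol/L)⁻¹·yr⁻¹.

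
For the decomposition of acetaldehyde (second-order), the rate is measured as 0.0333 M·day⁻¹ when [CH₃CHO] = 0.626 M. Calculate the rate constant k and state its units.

0.08498 M⁻¹·day⁻¹

Step 1: rate = k[CH₃CHO]^2, so k = rate / [CH₃CHO]^2.
Step 2: k = 0.0333 / (0.626)^2 = 0.0333 / 0.3919.
Step 3: k = 0.08498 M⁻¹·day⁻¹.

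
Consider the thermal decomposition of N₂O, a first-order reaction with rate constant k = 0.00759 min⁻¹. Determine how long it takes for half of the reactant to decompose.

91.32 min

Step 1: For a first-order reaction, t₁/₂ = ln(2)/k
Step 2: t₁/₂ = ln(2)/0.00759
Step 3: t₁/₂ = 0.6931/0.00759 = 91.32 min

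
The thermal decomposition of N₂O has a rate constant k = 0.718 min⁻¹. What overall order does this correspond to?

first order (1)

Step 1: The units of k for an nth-order reaction are (concentration)^(1-n)·(time)⁻¹.
Step 2: Here k has units min⁻¹, so the concentration exponent is 0.
Step 3: 1 - n = 0 ⇒ n = 1. The reaction is first order.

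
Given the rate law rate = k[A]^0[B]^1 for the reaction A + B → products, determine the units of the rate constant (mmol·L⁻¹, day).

day⁻¹

Step 1: Overall order = 0 + 1 = 1.
Step 2: rate has units mmol·L⁻¹·day⁻¹; [A]^0[B]^1 has units (mmol·L⁻¹)^1.
Step 3: k = rate/([A]^0[B]^1), so units of k = (mmol·L⁻¹)^(1-1)·day⁻¹ = day⁻¹.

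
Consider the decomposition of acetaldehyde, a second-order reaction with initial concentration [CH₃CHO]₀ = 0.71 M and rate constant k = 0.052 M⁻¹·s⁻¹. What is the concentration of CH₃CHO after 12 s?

0.492 M

Step 1: For a second-order reaction: 1/[CH₃CHO] = 1/[CH₃CHO]₀ + kt
Step 2: 1/[CH₃CHO] = 1/0.71 + 0.052 × 12
Step 3: 1/[CH₃CHO] = 1.408 + 0.624 = 2.032
Step 4: [CH₃CHO] = 1/2.032 = 0.492 M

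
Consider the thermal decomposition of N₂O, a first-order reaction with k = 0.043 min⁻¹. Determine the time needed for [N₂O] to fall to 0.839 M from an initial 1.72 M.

16.69 min

Step 1: For first-order: t = ln([N₂O]₀/[N₂O])/k
Step 2: t = ln(1.72/0.839)/0.043
Step 3: t = ln(2.05)/0.043
Step 4: t = 0.7179/0.043 = 16.69 min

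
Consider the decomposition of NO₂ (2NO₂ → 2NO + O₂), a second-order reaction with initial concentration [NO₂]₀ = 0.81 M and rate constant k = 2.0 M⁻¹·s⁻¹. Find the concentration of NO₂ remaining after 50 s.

0.009878 M

Step 1: For a second-order reaction: 1/[NO₂] = 1/[NO₂]₀ + kt
Step 2: 1/[NO₂] = 1/0.81 + 2.0 × 50
Step 3: 1/[NO₂] = 1.235 + 100 = 101.2
Step 4: [NO₂] = 1/101.2 = 0.009878 M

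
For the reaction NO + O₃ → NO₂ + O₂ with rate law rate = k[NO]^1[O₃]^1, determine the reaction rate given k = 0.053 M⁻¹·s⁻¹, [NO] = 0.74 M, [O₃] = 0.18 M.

0.00706 M/s

Step 1: The rate law is rate = k[NO]^1[O₃]^1
Step 2: Substitute: rate = 0.053 × (0.74)^1 × (0.18)^1
Step 3: rate = 0.053 × 0.74 × 0.18 = 0.0070596 M/s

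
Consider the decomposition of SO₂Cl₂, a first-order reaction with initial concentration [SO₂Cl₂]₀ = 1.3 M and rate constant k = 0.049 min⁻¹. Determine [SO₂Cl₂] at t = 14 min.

0.6547 M

Step 1: For a first-order reaction: [SO₂Cl₂] = [SO₂Cl₂]₀ × e^(-kt)
Step 2: [SO₂Cl₂] = 1.3 × e^(-0.049 × 14)
Step 3: [SO₂Cl₂] = 1.3 × e^(-0.686)
Step 4: [SO₂Cl₂] = 1.3 × 0.503586 = 0.6547 M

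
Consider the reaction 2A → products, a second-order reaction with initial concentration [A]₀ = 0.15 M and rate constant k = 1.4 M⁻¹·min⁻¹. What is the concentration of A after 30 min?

0.02055 M

Step 1: For a second-order reaction: 1/[A] = 1/[A]₀ + kt
Step 2: 1/[A] = 1/0.15 + 1.4 × 30
Step 3: 1/[A] = 6.667 + 42 = 48.67
Step 4: [A] = 1/48.67 = 0.02055 M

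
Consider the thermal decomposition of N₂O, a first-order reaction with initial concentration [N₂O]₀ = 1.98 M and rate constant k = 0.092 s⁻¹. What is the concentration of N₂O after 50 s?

0.0199 M

Step 1: For a first-order reaction: [N₂O] = [N₂O]₀ × e^(-kt)
Step 2: [N₂O] = 1.98 × e^(-0.092 × 50)
Step 3: [N₂O] = 1.98 × e^(-4.6)
Step 4: [N₂O] = 1.98 × 0.0100518 = 0.0199 M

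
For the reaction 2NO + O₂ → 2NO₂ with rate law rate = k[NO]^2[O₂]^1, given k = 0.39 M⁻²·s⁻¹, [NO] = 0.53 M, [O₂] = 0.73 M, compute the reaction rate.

0.07997 M/s

Step 1: The rate law is rate = k[NO]^2[O₂]^1
Step 2: Substitute: rate = 0.39 × (0.53)^2 × (0.73)^1
Step 3: rate = 0.39 × 0.2809 × 0.73 = 0.0799722 M/s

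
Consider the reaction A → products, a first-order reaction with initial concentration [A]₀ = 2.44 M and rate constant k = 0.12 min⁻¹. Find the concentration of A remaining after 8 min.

0.9343 M

Step 1: For a first-order reaction: [A] = [A]₀ × e^(-kt)
Step 2: [A] = 2.44 × e^(-0.12 × 8)
Step 3: [A] = 2.44 × e^(-0.96)
Step 4: [A] = 2.44 × 0.382893 = 0.9343 M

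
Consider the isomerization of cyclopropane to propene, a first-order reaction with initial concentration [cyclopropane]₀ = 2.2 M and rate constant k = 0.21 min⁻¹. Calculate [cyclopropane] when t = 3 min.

1.172 M

Step 1: For a first-order reaction: [cyclopropane] = [cyclopropane]₀ × e^(-kt)
Step 2: [cyclopropane] = 2.2 × e^(-0.21 × 3)
Step 3: [cyclopropane] = 2.2 × e^(-0.63)
Step 4: [cyclopropane] = 2.2 × 0.532592 = 1.172 M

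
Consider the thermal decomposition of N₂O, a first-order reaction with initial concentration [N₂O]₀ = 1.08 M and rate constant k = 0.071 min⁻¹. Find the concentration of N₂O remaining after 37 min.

0.07808 M

Step 1: For a first-order reaction: [N₂O] = [N₂O]₀ × e^(-kt)
Step 2: [N₂O] = 1.08 × e^(-0.071 × 37)
Step 3: [N₂O] = 1.08 × e^(-2.627)
Step 4: [N₂O] = 1.08 × 0.072295 = 0.07808 M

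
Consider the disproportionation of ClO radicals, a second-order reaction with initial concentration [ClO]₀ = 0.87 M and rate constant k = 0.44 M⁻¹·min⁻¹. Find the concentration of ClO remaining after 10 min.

0.1802 M

Step 1: For a second-order reaction: 1/[ClO] = 1/[ClO]₀ + kt
Step 2: 1/[ClO] = 1/0.87 + 0.44 × 10
Step 3: 1/[ClO] = 1.149 + 4.4 = 5.549
Step 4: [ClO] = 1/5.549 = 0.1802 M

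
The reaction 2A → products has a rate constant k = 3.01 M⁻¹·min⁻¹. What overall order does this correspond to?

second order (2)

Step 1: The units of k for an nth-order reaction are (concentration)^(1-n)·(time)⁻¹.
Step 2: Here k has units M⁻¹·min⁻¹, so the concentration exponent is -1.
Step 3: 1 - n = -1 ⇒ n = 2. The reaction is second order.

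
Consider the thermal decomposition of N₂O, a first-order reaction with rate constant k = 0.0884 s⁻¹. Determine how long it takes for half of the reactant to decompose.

7.841 s

Step 1: For a first-order reaction, t₁/₂ = ln(2)/k
Step 2: t₁/₂ = ln(2)/0.0884
Step 3: t₁/₂ = 0.6931/0.0884 = 7.841 s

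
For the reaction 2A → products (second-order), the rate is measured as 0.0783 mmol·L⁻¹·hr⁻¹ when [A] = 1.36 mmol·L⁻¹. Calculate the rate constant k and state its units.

0.04233 (mmol·L⁻¹)⁻¹·hr⁻¹

Step 1: rate = k[A]^2, so k = rate / [A]^2.
Step 2: k = 0.0783 / (1.36)^2 = 0.0783 / 1.85.
Step 3: k = 0.04233 (mmol·L⁻¹)⁻¹·hr⁻¹.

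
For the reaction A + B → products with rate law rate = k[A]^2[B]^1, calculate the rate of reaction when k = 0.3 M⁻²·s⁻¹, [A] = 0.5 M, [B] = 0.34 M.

0.0255 M/s

Step 1: The rate law is rate = k[A]^2[B]^1
Step 2: Substitute: rate = 0.3 × (0.5)^2 × (0.34)^1
Step 3: rate = 0.3 × 0.25 × 0.34 = 0.0255 M/s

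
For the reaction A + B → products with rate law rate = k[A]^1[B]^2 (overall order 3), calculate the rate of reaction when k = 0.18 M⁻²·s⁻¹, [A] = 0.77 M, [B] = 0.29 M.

0.01166 M/s

Step 1: The rate law is rate = k[A]^1[B]^2, overall order = 1+2 = 3
Step 2: Substitute values: rate = 0.18 × (0.77)^1 × (0.29)^2
Step 3: rate = 0.18 × 0.77 × 0.0841 = 0.0116563 M/s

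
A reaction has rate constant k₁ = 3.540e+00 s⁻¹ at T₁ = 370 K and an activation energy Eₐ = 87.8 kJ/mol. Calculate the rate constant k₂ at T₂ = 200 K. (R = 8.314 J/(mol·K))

1.030e-10 s⁻¹

Step 1: Use the two-temperature Arrhenius form: ln(k₂/k₁) = -Eₐ/R × (1/T₂ - 1/T₁)
Step 2: Convert Eₐ to J/mol: 87.8 kJ/mol = 87800 J/mol
Step 3: 1/T₂ - 1/T₁ = 1/200 - 1/370 = 2.297297e-03 K⁻¹
Step 4: ln(k₂/k₁) = -87800/8.314 × 2.297297e-03 = -24.26061
Step 5: k₂ = k₁ × exp(-24.26061) = 3.540e+00 × 2.90905e-11 = 1.030e-10 s⁻¹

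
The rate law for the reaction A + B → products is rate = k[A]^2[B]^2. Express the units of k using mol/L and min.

(mol/L)⁻³·min⁻¹

Step 1: Overall order = 2 + 2 = 4.
Step 2: rate has units mol/L·min⁻¹; [A]^2[B]^2 has units (mol/L)^4.
Step 3: k = rate/([A]^2[B]^2), so units of k = (mol/L)^(1-4)·min⁻¹ = (mol/L)⁻³·min⁻¹.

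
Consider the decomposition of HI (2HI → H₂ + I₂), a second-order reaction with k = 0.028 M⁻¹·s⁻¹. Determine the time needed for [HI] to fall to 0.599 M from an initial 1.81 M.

39.89 s

Step 1: For second-order: t = (1/[HI] - 1/[HI]₀)/k
Step 2: t = (1/0.599 - 1/1.81)/0.028
Step 3: t = (1.669 - 0.5525)/0.028
Step 4: t = 1.117/0.028 = 39.89 s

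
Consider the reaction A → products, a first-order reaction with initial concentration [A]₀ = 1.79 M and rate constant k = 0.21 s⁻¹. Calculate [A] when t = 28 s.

0.005003 M

Step 1: For a first-order reaction: [A] = [A]₀ × e^(-kt)
Step 2: [A] = 1.79 × e^(-0.21 × 28)
Step 3: [A] = 1.79 × e^(-5.88)
Step 4: [A] = 1.79 × 0.00279479 = 0.005003 M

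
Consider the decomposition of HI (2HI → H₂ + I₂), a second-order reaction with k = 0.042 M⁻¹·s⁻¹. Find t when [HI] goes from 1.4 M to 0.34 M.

53.02 s

Step 1: For second-order: t = (1/[HI] - 1/[HI]₀)/k
Step 2: t = (1/0.34 - 1/1.4)/0.042
Step 3: t = (2.941 - 0.7143)/0.042
Step 4: t = 2.227/0.042 = 53.02 s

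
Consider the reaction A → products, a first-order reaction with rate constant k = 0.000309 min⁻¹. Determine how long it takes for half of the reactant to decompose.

2243 min

Step 1: For a first-order reaction, t₁/₂ = ln(2)/k
Step 2: t₁/₂ = ln(2)/0.000309
Step 3: t₁/₂ = 0.6931/0.000309 = 2243 min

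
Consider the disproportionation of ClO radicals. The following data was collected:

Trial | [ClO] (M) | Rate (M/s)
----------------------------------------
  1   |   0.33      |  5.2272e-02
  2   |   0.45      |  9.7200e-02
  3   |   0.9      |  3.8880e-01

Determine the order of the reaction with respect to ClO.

second order (2)

Step 1: Compare trials to find order n where rate₂/rate₁ = ([ClO]₂/[ClO]₁)^n
Step 2: rate₂/rate₁ = 9.7200e-02/5.2272e-02 = 1.86
Step 3: [ClO]₂/[ClO]₁ = 0.45/0.33 = 1.364
Step 4: n = ln(1.86)/ln(1.364) = 2.00 ≈ 2
Step 5: The reaction is second order in ClO.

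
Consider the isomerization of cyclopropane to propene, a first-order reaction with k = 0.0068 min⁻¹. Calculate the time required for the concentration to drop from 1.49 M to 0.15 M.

337.6 min

Step 1: For first-order: t = ln([cyclopropane]₀/[cyclopropane])/k
Step 2: t = ln(1.49/0.15)/0.0068
Step 3: t = ln(9.933)/0.0068
Step 4: t = 2.296/0.0068 = 337.6 min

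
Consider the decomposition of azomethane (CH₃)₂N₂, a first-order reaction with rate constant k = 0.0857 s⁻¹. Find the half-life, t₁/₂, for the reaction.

8.088 s

Step 1: For a first-order reaction, t₁/₂ = ln(2)/k
Step 2: t₁/₂ = ln(2)/0.0857
Step 3: t₁/₂ = 0.6931/0.0857 = 8.088 s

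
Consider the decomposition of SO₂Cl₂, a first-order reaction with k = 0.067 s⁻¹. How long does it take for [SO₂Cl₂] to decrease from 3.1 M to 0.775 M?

20.69 s

Step 1: For first-order: t = ln([SO₂Cl₂]₀/[SO₂Cl₂])/k
Step 2: t = ln(3.1/0.775)/0.067
Step 3: t = ln(4)/0.067
Step 4: t = 1.386/0.067 = 20.69 s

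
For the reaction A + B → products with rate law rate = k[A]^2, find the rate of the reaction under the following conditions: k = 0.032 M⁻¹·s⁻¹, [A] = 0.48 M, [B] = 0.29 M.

0.007373 M/s

Step 1: The rate law is rate = k[A]^2
Step 2: Note that the rate does not depend on [B] (zero order in B).
Step 3: rate = 0.032 × (0.48)^2 = 0.0073728 M/s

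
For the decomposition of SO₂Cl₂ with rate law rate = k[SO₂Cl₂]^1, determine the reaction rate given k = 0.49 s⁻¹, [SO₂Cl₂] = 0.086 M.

0.04214 M/s

Step 1: Identify the rate law: rate = k[SO₂Cl₂]^1
Step 2: Substitute values: rate = 0.49 × (0.086)^1
Step 3: Calculate: rate = 0.49 × 0.086 = 0.04214 M/s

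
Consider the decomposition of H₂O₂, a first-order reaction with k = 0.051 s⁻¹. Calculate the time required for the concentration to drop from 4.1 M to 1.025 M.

27.18 s

Step 1: For first-order: t = ln([H₂O₂]₀/[H₂O₂])/k
Step 2: t = ln(4.1/1.025)/0.051
Step 3: t = ln(4)/0.051
Step 4: t = 1.386/0.051 = 27.18 s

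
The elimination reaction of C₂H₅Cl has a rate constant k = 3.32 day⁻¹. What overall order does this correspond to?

first order (1)

Step 1: The units of k for an nth-order reaction are (concentration)^(1-n)·(time)⁻¹.
Step 2: Here k has units day⁻¹, so the concentration exponent is 0.
Step 3: 1 - n = 0 ⇒ n = 1. The reaction is first order.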